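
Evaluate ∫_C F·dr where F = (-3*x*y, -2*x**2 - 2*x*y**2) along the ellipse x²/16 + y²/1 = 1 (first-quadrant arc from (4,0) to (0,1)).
-16/3 - pi/2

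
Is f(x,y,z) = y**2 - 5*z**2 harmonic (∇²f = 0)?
No, ∇²f = -8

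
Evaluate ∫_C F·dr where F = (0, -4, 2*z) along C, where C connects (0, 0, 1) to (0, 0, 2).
3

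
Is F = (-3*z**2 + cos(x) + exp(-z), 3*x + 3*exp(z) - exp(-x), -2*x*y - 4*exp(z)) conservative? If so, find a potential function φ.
No, ∇×F = (-2*x - 3*exp(z), 2*y - 6*z - exp(-z), 3 + exp(-x)) ≠ 0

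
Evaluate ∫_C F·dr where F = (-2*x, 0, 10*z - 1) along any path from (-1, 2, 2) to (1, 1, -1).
-12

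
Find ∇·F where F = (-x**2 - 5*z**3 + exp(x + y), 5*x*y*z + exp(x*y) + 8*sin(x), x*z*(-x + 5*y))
5*x*z - x*(x - 5*y) + x*exp(x*y) - 2*x + exp(x + y)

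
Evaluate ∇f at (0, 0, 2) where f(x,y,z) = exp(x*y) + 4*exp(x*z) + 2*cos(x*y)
(8, 0, 0)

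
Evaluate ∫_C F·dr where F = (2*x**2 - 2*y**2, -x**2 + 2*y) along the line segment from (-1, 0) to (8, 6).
48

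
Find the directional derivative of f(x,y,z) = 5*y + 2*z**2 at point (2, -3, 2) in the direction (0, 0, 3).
8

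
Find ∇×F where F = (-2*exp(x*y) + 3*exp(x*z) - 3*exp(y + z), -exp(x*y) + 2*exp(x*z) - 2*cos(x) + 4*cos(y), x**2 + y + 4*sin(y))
(-2*x*exp(x*z) + 4*cos(y) + 1, 3*x*exp(x*z) - 2*x - 3*exp(y + z), 2*x*exp(x*y) - y*exp(x*y) + 2*z*exp(x*z) + 3*exp(y + z) + 2*sin(x))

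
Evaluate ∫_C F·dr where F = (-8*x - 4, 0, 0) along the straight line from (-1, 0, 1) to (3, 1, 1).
-48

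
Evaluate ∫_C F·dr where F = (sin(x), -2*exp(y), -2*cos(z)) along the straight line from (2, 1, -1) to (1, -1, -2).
-2*sin(1) - 2*exp(-1) - cos(1) + cos(2) + 2*sin(2) + 2*E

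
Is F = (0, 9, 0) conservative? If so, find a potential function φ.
Yes, F is conservative. φ = 9*y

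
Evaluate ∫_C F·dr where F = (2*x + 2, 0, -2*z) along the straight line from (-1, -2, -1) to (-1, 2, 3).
-8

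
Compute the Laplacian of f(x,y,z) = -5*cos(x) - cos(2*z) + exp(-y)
5*cos(x) + 4*cos(2*z) + exp(-y)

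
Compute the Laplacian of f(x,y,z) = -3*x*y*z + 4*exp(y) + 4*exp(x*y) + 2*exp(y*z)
4*x**2*exp(x*y) + 4*y**2*exp(x*y) + 2*y**2*exp(y*z) + 2*z**2*exp(y*z) + 4*exp(y)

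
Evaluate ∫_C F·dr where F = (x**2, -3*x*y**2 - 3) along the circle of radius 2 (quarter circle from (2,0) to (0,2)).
-3*pi - 26/3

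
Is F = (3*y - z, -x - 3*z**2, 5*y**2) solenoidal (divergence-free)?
Yes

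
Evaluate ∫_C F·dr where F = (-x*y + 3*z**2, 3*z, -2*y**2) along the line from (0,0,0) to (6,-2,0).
24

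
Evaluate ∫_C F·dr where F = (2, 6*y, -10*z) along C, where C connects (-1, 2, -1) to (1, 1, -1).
-5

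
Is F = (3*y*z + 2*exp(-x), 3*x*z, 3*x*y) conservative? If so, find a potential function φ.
Yes, F is conservative. φ = 3*x*y*z - 2*exp(-x)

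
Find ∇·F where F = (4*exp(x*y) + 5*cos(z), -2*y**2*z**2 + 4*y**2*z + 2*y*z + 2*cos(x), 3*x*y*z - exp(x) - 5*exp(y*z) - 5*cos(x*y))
3*x*y - 4*y*z**2 + 8*y*z + 4*y*exp(x*y) - 5*y*exp(y*z) + 2*z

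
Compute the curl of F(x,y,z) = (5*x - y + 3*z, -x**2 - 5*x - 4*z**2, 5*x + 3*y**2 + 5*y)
(6*y + 8*z + 5, -2, -2*x - 4)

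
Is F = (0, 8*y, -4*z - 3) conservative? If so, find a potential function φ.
Yes, F is conservative. φ = 4*y**2 - 2*z**2 - 3*z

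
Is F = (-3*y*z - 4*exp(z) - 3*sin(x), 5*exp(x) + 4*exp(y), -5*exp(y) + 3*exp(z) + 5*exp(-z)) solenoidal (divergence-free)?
No, ∇·F = 4*exp(y) + 3*exp(z) - 3*cos(x) - 5*exp(-z)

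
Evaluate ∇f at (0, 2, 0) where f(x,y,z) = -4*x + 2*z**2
(-4, 0, 0)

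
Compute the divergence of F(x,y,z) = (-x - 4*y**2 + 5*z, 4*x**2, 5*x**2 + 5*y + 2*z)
1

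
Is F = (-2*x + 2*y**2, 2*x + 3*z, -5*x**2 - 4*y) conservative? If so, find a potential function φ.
No, ∇×F = (-7, 10*x, 2 - 4*y) ≠ 0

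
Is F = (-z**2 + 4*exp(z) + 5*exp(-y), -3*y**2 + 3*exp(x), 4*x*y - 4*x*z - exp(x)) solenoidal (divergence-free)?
No, ∇·F = -4*x - 6*y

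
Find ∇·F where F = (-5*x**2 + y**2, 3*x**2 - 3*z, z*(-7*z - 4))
-10*x - 14*z - 4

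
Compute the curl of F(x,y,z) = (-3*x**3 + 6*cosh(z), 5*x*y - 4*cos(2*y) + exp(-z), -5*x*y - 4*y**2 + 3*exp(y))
(-5*x - 8*y + 3*exp(y) + exp(-z), 5*y + 6*sinh(z), 5*y)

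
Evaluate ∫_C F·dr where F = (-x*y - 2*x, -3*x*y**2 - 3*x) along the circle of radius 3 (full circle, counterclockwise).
-351*pi/4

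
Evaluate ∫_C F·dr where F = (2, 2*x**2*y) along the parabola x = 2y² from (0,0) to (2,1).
16/3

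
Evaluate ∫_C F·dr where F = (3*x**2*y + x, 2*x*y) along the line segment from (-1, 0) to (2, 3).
123/4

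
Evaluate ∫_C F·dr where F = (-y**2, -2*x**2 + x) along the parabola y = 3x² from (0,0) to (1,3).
-14/5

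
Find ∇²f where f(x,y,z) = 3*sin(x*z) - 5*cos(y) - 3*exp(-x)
-3*x**2*sin(x*z) - 3*z**2*sin(x*z) + 5*cos(y) - 3*exp(-x)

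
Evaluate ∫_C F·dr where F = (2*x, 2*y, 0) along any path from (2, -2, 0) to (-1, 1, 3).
-6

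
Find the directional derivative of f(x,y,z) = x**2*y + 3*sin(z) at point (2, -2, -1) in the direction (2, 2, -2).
sqrt(3)*(-4/3 - cos(1))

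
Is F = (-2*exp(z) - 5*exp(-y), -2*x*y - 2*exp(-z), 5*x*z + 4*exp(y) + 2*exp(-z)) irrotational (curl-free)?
No, ∇×F = (4*exp(y) - 2*exp(-z), -5*z - 2*exp(z), -2*y - 5*exp(-y))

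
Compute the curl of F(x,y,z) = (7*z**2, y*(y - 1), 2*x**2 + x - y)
(-1, -4*x + 14*z - 1, 0)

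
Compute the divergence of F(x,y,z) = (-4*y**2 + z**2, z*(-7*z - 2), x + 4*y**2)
0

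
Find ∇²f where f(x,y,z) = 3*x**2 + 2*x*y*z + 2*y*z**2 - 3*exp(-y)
4*y + 6 - 3*exp(-y)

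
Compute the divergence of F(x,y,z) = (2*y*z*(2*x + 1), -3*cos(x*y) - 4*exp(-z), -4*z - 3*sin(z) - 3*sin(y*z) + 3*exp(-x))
3*x*sin(x*y) + 4*y*z - 3*y*cos(y*z) - 3*cos(z) - 4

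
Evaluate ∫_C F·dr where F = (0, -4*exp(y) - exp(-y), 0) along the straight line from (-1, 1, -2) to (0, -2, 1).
(-4 - E + (E + 4)*exp(3))*exp(-2)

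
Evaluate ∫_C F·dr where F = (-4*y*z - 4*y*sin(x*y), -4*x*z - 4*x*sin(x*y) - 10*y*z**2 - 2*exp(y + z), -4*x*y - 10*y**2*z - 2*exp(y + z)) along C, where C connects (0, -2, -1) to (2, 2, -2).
-34 + 4*cos(4) + 2*exp(-3)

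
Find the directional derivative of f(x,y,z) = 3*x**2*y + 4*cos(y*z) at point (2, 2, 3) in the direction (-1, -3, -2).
2*sqrt(14)*(-15 + 13*sin(6))/7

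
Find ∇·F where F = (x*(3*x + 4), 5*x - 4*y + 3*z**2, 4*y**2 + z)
6*x + 1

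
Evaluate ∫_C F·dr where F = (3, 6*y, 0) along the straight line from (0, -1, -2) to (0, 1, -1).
0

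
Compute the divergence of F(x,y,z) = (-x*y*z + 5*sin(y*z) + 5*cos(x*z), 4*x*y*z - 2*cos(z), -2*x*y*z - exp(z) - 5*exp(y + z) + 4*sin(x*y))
-2*x*y + 4*x*z - y*z - 5*z*sin(x*z) - exp(z) - 5*exp(y + z)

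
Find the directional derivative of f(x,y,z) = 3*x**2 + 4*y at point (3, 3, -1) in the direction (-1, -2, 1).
-13*sqrt(6)/3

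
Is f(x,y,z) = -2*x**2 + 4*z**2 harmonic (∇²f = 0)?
No, ∇²f = 4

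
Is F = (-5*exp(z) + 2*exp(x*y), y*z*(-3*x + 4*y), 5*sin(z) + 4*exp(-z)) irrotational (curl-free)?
No, ∇×F = (y*(3*x - 4*y), -5*exp(z), -2*x*exp(x*y) - 3*y*z)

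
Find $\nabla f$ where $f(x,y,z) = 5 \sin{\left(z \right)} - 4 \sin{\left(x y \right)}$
(-4*y*cos(x*y), -4*x*cos(x*y), 5*cos(z))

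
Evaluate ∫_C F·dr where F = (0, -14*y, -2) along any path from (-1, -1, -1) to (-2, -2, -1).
-21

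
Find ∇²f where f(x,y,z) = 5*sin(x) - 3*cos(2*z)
-5*sin(x) + 12*cos(2*z)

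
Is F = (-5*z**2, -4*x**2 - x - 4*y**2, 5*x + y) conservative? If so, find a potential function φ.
No, ∇×F = (1, -10*z - 5, -8*x - 1) ≠ 0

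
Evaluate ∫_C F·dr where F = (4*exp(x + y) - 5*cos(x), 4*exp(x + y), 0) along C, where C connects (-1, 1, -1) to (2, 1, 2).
-5*sin(2) - 5*sin(1) - 4 + 4*exp(3)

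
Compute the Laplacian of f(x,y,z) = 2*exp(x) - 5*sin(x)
2*exp(x) + 5*sin(x)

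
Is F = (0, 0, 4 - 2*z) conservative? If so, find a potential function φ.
Yes, F is conservative. φ = z*(4 - z)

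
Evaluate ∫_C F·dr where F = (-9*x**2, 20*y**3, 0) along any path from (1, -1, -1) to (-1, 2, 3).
81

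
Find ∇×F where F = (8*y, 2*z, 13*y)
(11, 0, -8)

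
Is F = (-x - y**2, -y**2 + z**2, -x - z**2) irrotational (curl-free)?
No, ∇×F = (-2*z, 1, 2*y)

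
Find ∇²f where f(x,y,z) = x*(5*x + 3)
10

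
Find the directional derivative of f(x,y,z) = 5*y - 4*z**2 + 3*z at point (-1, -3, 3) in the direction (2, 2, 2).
-16*sqrt(3)/3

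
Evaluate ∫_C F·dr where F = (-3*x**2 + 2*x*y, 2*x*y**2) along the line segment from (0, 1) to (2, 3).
24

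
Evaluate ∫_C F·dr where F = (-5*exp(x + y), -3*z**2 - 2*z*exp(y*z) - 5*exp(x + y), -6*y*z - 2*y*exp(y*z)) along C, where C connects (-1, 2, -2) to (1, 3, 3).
-2*exp(9) - 5*exp(4) - 57 + 2*exp(-4) + 5*E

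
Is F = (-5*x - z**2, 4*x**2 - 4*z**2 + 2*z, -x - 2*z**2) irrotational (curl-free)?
No, ∇×F = (8*z - 2, 1 - 2*z, 8*x)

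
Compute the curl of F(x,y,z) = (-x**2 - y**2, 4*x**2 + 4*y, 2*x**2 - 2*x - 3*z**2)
(0, 2 - 4*x, 8*x + 2*y)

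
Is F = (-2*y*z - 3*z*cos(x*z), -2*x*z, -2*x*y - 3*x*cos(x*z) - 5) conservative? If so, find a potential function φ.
Yes, F is conservative. φ = -2*x*y*z - 5*z - 3*sin(x*z)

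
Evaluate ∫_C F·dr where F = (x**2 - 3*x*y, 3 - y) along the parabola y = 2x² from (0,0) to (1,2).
17/6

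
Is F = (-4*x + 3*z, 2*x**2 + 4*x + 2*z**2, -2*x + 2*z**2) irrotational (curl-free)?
No, ∇×F = (-4*z, 5, 4*x + 4)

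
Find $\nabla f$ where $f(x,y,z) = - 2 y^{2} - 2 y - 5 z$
(0, -4*y - 2, -5)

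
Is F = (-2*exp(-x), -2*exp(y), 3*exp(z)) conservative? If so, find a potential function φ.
Yes, F is conservative. φ = -2*exp(y) + 3*exp(z) + 2*exp(-x)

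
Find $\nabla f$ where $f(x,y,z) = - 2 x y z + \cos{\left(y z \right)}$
(-2*y*z, -z*(2*x + sin(y*z)), -y*(2*x + sin(y*z)))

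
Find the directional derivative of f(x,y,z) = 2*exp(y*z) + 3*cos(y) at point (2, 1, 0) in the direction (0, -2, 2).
sqrt(2)*(2 + 3*sin(1))/2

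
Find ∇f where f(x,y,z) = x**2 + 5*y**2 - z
(2*x, 10*y, -1)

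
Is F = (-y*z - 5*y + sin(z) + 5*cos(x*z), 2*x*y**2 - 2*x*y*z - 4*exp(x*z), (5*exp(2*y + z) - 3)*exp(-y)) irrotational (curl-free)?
No, ∇×F = (2*x*y + 4*x*exp(x*z) + 5*exp(y + z) + 3*exp(-y), -5*x*sin(x*z) - y + cos(z), 2*y**2 - 2*y*z - 4*z*exp(x*z) + z + 5)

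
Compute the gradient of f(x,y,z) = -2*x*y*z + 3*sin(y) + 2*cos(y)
(-2*y*z, -2*x*z - 2*sin(y) + 3*cos(y), -2*x*y)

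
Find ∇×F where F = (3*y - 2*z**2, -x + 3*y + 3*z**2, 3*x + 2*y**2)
(4*y - 6*z, -4*z - 3, -4)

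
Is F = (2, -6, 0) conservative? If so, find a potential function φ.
Yes, F is conservative. φ = 2*x - 6*y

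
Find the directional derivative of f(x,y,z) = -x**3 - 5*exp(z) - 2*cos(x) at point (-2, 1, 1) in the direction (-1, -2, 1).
sqrt(6)*(-5*E + 2*sin(2) + 12)/6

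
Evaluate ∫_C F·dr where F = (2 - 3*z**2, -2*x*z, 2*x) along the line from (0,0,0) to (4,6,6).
-208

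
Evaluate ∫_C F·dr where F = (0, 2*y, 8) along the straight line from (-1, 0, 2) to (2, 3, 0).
-7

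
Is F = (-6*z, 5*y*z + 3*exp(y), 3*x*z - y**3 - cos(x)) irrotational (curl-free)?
No, ∇×F = (y*(-3*y - 5), -3*z - sin(x) - 6, 0)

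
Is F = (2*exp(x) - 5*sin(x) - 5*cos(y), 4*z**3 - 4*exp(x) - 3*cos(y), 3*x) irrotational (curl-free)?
No, ∇×F = (-12*z**2, -3, -4*exp(x) - 5*sin(y))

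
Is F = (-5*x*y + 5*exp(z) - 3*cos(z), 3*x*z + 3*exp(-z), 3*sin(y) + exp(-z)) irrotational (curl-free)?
No, ∇×F = (-3*x + 3*cos(y) + 3*exp(-z), 5*exp(z) + 3*sin(z), 5*x + 3*z)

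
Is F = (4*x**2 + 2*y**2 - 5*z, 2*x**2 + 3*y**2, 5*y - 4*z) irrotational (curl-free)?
No, ∇×F = (5, -5, 4*x - 4*y)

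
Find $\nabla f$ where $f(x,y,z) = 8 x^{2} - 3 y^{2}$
(16*x, -6*y, 0)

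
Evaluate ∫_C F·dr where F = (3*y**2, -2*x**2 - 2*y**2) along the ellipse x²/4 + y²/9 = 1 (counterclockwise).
0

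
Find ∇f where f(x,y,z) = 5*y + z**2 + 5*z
(0, 5, 2*z + 5)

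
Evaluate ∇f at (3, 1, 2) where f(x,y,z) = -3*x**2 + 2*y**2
(-18, 4, 0)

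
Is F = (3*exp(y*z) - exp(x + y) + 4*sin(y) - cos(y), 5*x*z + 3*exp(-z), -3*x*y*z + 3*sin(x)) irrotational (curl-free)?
No, ∇×F = (-3*x*z - 5*x + 3*exp(-z), 3*y*z + 3*y*exp(y*z) - 3*cos(x), -3*z*exp(y*z) + 5*z + exp(x + y) - sin(y) - 4*cos(y))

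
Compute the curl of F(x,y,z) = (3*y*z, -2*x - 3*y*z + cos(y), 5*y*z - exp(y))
(3*y + 5*z - exp(y), 3*y, -3*z - 2)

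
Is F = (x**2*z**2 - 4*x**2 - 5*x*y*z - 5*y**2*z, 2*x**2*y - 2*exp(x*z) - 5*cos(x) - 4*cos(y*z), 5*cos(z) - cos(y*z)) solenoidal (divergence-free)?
No, ∇·F = 2*x**2 + 2*x*z**2 - 8*x - 5*y*z + y*sin(y*z) + 4*z*sin(y*z) - 5*sin(z)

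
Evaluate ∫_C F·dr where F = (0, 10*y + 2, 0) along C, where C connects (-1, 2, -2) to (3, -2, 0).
-8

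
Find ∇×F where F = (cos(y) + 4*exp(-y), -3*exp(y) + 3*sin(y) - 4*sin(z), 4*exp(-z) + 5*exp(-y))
(4*cos(z) - 5*exp(-y), 0, sin(y) + 4*exp(-y))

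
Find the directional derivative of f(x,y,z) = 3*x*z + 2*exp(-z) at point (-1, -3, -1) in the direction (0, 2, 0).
0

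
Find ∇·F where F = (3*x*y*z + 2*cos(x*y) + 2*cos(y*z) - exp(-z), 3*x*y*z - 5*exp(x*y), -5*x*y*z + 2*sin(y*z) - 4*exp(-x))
-5*x*y + 3*x*z - 5*x*exp(x*y) + 3*y*z - 2*y*sin(x*y) + 2*y*cos(y*z)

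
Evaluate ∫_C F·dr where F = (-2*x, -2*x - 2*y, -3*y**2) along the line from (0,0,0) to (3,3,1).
-36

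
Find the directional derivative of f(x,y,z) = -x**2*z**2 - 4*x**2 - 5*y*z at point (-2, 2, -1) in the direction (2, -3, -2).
29*sqrt(17)/17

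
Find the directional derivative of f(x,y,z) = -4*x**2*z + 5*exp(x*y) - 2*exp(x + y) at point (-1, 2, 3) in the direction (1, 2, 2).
16/3 - 2*E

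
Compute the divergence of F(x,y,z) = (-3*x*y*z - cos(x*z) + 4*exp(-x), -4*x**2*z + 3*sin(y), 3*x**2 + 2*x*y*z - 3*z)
2*x*y - 3*y*z + z*sin(x*z) + 3*cos(y) - 3 - 4*exp(-x)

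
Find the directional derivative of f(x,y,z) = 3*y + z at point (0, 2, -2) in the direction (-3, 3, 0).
3*sqrt(2)/2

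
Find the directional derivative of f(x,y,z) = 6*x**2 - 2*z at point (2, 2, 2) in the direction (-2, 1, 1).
-25*sqrt(6)/3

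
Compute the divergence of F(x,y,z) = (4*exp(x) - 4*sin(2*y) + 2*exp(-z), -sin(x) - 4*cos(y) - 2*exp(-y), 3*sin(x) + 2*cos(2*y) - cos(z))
4*exp(x) + 4*sin(y) + sin(z) + 2*exp(-y)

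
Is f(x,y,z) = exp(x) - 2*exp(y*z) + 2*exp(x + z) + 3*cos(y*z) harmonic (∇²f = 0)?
No, ∇²f = -2*y**2*exp(y*z) - 3*y**2*cos(y*z) - z**2*(2*exp(y*z) + 3*cos(y*z)) + exp(x) + 4*exp(x + z)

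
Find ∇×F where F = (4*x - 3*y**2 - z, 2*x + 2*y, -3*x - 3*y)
(-3, 2, 6*y + 2)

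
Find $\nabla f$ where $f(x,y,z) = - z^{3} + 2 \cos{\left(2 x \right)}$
(-4*sin(2*x), 0, -3*z**2)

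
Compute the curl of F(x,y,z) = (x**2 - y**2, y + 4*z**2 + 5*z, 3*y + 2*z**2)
(-8*z - 2, 0, 2*y)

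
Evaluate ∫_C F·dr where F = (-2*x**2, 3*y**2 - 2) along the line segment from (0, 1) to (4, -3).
-188/3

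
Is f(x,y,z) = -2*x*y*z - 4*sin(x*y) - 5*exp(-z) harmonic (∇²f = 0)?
No, ∇²f = (4*(x**2 + y**2)*exp(z)*sin(x*y) - 5)*exp(-z)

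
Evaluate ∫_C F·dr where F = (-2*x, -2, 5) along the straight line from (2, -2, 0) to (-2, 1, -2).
-16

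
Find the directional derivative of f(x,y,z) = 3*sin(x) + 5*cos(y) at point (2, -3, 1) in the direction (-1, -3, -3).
-3*sqrt(19)*(cos(2) + 5*sin(3))/19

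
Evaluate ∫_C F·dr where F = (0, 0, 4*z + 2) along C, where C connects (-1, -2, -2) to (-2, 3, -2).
0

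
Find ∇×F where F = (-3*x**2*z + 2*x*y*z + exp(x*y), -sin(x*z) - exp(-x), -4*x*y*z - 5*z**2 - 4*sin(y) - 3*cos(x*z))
(-4*x*z + x*cos(x*z) - 4*cos(y), -3*x**2 + 2*x*y + 4*y*z - 3*z*sin(x*z), -2*x*z - x*exp(x*y) - z*cos(x*z) + exp(-x))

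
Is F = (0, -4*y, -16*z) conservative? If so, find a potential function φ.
Yes, F is conservative. φ = -2*y**2 - 8*z**2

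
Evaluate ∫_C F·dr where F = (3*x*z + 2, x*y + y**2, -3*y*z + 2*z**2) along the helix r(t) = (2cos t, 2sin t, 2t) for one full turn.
60*pi + 128*pi**3/3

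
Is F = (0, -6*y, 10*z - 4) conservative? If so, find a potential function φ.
Yes, F is conservative. φ = -3*y**2 + 5*z**2 - 4*z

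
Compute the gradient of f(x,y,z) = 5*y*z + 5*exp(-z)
(0, 5*z, 5*y - 5*exp(-z))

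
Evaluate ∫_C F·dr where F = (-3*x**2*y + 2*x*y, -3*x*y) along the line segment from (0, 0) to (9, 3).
-6237/4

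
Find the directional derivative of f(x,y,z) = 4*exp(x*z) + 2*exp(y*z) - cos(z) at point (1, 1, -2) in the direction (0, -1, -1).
sqrt(2)*(-2 + exp(2)*sin(2))*exp(-2)/2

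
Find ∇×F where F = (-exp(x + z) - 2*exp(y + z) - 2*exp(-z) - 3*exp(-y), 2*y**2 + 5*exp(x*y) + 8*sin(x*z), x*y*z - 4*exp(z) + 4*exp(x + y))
(x*z - 8*x*cos(x*z) + 4*exp(x + y), (-(y*z + 4*exp(x + y) + exp(x + z) + 2*exp(y + z))*exp(z) + 2)*exp(-z), 5*y*exp(x*y) + 8*z*cos(x*z) + 2*exp(y + z) - 3*exp(-y))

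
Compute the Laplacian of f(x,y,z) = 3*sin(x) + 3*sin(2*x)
-3*(8*cos(x) + 1)*sin(x)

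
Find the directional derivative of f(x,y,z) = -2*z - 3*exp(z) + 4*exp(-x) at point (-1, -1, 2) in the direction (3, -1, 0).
-6*sqrt(10)*E/5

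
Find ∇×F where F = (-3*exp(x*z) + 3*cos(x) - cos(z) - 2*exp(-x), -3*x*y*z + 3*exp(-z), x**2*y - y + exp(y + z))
(x**2 + 3*x*y + exp(y + z) - 1 + 3*exp(-z), -2*x*y - 3*x*exp(x*z) + sin(z), -3*y*z)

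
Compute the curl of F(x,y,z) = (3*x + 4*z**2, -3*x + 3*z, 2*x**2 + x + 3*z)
(-3, -4*x + 8*z - 1, -3)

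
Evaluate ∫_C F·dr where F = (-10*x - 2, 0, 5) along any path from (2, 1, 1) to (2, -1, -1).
-10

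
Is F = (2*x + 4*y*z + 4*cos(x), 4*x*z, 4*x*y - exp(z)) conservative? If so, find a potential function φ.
Yes, F is conservative. φ = x**2 + 4*x*y*z - exp(z) + 4*sin(x)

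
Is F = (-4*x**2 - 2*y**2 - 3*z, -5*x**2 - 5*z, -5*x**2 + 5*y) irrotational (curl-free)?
No, ∇×F = (10, 10*x - 3, -10*x + 4*y)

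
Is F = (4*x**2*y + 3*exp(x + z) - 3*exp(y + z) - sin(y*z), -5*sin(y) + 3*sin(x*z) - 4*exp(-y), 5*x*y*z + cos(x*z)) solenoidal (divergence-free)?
No, ∇·F = 13*x*y - x*sin(x*z) + 3*exp(x + z) - 5*cos(y) + 4*exp(-y)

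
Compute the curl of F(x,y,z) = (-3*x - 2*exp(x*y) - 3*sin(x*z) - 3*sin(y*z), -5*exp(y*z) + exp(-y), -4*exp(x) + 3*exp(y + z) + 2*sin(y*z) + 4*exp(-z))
(5*y*exp(y*z) + 2*z*cos(y*z) + 3*exp(y + z), -3*x*cos(x*z) - 3*y*cos(y*z) + 4*exp(x), 2*x*exp(x*y) + 3*z*cos(y*z))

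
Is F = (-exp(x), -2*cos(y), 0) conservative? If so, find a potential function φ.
Yes, F is conservative. φ = -exp(x) - 2*sin(y)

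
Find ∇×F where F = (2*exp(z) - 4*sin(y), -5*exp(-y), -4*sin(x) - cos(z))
(0, 2*exp(z) + 4*cos(x), 4*cos(y))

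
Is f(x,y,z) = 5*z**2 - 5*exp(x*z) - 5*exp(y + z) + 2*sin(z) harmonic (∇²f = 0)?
No, ∇²f = -5*x**2*exp(x*z) - 5*z**2*exp(x*z) - 10*exp(y + z) - 2*sin(z) + 10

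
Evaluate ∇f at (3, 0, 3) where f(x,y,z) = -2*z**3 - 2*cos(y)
(0, 0, -54)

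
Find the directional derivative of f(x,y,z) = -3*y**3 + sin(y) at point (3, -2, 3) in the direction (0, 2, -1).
2*sqrt(5)*(-36 + cos(2))/5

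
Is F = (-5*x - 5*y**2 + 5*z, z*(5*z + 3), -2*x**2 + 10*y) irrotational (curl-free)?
No, ∇×F = (7 - 10*z, 4*x + 5, 10*y)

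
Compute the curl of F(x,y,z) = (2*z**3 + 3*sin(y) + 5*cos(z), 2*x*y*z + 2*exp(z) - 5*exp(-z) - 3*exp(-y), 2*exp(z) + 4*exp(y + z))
((2*(-x*y - exp(z) + 2*exp(y + z))*exp(z) - 5)*exp(-z), 6*z**2 - 5*sin(z), 2*y*z - 3*cos(y))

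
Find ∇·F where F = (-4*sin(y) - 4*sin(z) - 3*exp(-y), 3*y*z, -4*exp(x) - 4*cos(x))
3*z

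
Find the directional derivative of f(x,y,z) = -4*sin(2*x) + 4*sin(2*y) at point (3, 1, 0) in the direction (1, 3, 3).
8*sqrt(19)*(3*cos(2) - cos(6))/19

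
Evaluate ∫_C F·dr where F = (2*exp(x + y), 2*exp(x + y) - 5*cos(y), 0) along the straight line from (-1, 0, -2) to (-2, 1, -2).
-5*sin(1)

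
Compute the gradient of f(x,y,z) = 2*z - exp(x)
(-exp(x), 0, 2)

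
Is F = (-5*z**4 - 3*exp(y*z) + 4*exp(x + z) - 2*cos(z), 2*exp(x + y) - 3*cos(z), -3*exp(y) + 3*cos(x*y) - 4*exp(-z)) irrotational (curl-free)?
No, ∇×F = (-3*x*sin(x*y) - 3*exp(y) - 3*sin(z), -3*y*exp(y*z) + 3*y*sin(x*y) - 20*z**3 + 4*exp(x + z) + 2*sin(z), 3*z*exp(y*z) + 2*exp(x + y))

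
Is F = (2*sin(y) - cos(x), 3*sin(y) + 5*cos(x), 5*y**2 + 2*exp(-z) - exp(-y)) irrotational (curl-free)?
No, ∇×F = (10*y + exp(-y), 0, -5*sin(x) - 2*cos(y))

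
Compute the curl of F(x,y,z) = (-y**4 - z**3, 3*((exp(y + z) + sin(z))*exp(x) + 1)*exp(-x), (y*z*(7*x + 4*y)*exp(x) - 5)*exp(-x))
(7*x*z + 8*y*z - 3*exp(y + z) - 3*cos(z), -7*y*z - 3*z**2 - 5*exp(-x), 4*y**3 - 3*exp(-x))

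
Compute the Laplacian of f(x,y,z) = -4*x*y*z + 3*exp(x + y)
6*exp(x + y)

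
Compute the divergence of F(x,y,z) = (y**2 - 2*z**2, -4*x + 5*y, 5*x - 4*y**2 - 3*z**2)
5 - 6*z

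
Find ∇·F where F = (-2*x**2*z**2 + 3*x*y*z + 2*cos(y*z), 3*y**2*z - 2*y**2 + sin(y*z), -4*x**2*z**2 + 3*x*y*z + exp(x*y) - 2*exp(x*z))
-8*x**2*z + 3*x*y - 4*x*z**2 - 2*x*exp(x*z) + 9*y*z - 4*y + z*cos(y*z)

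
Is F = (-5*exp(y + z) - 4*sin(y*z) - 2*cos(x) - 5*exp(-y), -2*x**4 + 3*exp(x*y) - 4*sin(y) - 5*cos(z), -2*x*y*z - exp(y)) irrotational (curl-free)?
No, ∇×F = (-2*x*z - exp(y) - 5*sin(z), 2*y*z - 4*y*cos(y*z) - 5*exp(y + z), -8*x**3 + 3*y*exp(x*y) + 4*z*cos(y*z) + 5*exp(y + z) - 5*exp(-y))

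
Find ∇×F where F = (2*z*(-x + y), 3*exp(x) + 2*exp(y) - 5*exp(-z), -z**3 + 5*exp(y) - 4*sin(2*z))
(5*exp(y) - 5*exp(-z), -2*x + 2*y, -2*z + 3*exp(x))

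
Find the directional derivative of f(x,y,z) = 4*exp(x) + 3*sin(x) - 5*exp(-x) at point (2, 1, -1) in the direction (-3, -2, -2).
-3*sqrt(17)*(-sinh(2) + 3*cos(2) + 9*cosh(2))/17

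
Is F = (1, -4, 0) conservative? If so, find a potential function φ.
Yes, F is conservative. φ = x - 4*y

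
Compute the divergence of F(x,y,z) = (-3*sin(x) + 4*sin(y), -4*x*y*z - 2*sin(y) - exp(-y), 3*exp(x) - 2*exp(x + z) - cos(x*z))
-4*x*z + x*sin(x*z) - 2*exp(x + z) - 3*cos(x) - 2*cos(y) + exp(-y)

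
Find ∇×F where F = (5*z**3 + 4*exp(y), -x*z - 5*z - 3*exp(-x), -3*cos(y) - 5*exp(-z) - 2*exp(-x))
(x + 3*sin(y) + 5, 15*z**2 - 2*exp(-x), -z - 4*exp(y) + 3*exp(-x))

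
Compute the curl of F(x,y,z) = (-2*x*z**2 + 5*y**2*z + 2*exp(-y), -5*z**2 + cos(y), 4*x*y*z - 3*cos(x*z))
(2*z*(2*x + 5), -4*x*z + 5*y**2 - 4*y*z - 3*z*sin(x*z), -10*y*z + 2*exp(-y))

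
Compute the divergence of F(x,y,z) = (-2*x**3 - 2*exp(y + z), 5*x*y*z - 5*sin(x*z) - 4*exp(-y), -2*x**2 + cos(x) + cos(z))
-6*x**2 + 5*x*z - sin(z) + 4*exp(-y)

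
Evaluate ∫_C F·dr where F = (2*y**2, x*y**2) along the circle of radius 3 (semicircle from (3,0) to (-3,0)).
-72 + 81*pi/8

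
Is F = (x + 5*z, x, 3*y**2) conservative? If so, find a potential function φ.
No, ∇×F = (6*y, 5, 1) ≠ 0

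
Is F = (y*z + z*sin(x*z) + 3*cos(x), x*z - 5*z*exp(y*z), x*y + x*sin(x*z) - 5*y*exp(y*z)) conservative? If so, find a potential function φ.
Yes, F is conservative. φ = x*y*z - 5*exp(y*z) + 3*sin(x) - cos(x*z)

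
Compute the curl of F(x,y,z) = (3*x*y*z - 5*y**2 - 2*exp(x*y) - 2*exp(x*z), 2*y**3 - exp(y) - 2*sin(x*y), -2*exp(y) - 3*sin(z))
(-2*exp(y), x*(3*y - 2*exp(x*z)), -3*x*z + 2*x*exp(x*y) - 2*y*cos(x*y) + 10*y)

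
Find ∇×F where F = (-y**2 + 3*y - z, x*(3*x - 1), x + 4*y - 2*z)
(4, -2, 6*x + 2*y - 4)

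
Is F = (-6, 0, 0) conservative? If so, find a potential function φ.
Yes, F is conservative. φ = -6*x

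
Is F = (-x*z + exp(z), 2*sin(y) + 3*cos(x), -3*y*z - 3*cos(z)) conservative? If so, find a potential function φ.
No, ∇×F = (-3*z, -x + exp(z), -3*sin(x)) ≠ 0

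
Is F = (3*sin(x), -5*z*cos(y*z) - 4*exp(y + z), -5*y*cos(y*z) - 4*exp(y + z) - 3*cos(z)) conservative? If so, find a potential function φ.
Yes, F is conservative. φ = -4*exp(y + z) - 3*sin(z) - 5*sin(y*z) - 3*cos(x)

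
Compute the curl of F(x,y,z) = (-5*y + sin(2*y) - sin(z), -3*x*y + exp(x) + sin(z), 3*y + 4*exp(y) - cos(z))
(4*exp(y) - cos(z) + 3, -cos(z), -3*y + exp(x) - 2*cos(2*y) + 5)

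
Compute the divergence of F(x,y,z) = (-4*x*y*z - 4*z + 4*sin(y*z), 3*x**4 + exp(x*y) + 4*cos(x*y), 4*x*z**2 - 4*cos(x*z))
8*x*z + x*exp(x*y) - 4*x*sin(x*y) + 4*x*sin(x*z) - 4*y*z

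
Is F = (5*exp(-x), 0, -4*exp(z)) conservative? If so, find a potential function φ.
Yes, F is conservative. φ = -4*exp(z) - 5*exp(-x)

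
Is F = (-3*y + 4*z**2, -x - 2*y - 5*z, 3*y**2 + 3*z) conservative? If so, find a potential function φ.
No, ∇×F = (6*y + 5, 8*z, 2) ≠ 0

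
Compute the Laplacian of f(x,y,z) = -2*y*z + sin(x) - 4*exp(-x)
-sin(x) - 4*exp(-x)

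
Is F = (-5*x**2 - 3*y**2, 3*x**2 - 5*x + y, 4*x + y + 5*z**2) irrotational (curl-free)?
No, ∇×F = (1, -4, 6*x + 6*y - 5)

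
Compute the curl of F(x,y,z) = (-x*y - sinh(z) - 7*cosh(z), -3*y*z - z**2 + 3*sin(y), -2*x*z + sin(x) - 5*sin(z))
(3*y + 2*z, 2*z - cos(x) - 7*sinh(z) - cosh(z), x)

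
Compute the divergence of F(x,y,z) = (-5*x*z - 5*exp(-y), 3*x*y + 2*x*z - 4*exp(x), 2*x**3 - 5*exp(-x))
3*x - 5*z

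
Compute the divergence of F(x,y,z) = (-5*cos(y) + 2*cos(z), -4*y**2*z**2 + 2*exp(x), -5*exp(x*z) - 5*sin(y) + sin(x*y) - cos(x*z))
-5*x*exp(x*z) + x*sin(x*z) - 8*y*z**2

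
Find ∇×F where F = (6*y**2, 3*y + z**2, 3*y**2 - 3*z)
(6*y - 2*z, 0, -12*y)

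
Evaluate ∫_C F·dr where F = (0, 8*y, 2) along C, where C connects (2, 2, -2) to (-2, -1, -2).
-12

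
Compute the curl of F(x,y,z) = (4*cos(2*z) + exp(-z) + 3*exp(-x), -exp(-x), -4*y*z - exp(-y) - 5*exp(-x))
(-4*z + exp(-y), -8*sin(2*z) - exp(-z) - 5*exp(-x), exp(-x))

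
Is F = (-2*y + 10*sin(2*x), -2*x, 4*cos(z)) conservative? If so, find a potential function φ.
Yes, F is conservative. φ = -2*x*y + 4*sin(z) - 5*cos(2*x)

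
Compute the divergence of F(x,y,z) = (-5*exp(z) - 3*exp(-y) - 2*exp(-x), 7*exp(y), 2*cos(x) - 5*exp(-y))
7*exp(y) + 2*exp(-x)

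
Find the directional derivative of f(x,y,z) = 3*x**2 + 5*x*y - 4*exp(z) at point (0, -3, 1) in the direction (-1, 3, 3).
3*sqrt(19)*(5 - 4*E)/19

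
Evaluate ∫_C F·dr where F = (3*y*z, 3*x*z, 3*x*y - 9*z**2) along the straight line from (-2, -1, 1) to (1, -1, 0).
-3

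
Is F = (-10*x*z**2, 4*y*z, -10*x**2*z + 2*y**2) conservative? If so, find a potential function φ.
Yes, F is conservative. φ = z*(-5*x**2*z + 2*y**2)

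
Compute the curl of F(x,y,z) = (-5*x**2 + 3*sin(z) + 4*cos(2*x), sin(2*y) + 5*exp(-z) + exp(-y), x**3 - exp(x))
(5*exp(-z), -3*x**2 + exp(x) + 3*cos(z), 0)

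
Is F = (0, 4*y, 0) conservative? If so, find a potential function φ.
Yes, F is conservative. φ = 2*y**2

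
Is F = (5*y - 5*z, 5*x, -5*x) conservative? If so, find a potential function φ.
Yes, F is conservative. φ = 5*x*(y - z)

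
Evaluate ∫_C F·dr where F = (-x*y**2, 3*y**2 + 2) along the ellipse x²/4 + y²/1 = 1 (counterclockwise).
0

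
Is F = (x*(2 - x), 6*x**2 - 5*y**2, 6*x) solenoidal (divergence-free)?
No, ∇·F = -2*x - 10*y + 2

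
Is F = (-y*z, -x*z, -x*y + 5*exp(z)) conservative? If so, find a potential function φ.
Yes, F is conservative. φ = -x*y*z + 5*exp(z)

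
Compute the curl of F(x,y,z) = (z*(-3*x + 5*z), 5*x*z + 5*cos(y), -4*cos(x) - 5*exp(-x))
(-5*x, -3*x + 10*z - 4*sin(x) - 5*exp(-x), 5*z)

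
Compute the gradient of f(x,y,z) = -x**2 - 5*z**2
(-2*x, 0, -10*z)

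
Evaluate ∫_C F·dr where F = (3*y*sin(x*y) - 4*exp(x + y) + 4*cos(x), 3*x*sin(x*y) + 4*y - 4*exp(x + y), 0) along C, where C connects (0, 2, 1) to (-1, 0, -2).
-8 - 4*sin(1) - 4*exp(-1) + 4*exp(2)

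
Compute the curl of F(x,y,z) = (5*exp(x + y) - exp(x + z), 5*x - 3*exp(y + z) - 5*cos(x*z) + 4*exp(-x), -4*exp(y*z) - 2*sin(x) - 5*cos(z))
(-5*x*sin(x*z) - 4*z*exp(y*z) + 3*exp(y + z), -exp(x + z) + 2*cos(x), (5*(z*sin(x*z) - exp(x + y) + 1)*exp(x) - 4)*exp(-x))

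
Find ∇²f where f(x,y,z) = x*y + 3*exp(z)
3*exp(z)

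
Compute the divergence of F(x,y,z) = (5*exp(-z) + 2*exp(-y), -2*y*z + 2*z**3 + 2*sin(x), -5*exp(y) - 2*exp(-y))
-2*z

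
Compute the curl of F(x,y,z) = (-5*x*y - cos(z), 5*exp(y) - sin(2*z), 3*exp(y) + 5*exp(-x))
(3*exp(y) + 2*cos(2*z), sin(z) + 5*exp(-x), 5*x)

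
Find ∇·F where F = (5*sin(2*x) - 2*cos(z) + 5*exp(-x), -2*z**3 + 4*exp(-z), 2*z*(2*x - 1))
4*x - 20*sin(x)**2 + 8 - 5*exp(-x)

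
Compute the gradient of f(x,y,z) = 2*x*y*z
(2*y*z, 2*x*z, 2*x*y)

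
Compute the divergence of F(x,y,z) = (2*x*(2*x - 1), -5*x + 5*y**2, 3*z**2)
8*x + 10*y + 6*z - 2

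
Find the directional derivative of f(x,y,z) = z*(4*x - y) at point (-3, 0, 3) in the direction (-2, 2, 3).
-66*sqrt(17)/17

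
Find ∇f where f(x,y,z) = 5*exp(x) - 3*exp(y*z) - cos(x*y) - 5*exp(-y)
(y*sin(x*y) + 5*exp(x), x*sin(x*y) - 3*z*exp(y*z) + 5*exp(-y), -3*y*exp(y*z))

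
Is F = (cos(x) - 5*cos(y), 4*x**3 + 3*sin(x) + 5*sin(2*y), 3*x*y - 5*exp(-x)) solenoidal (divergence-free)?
No, ∇·F = -sin(x) + 10*cos(2*y)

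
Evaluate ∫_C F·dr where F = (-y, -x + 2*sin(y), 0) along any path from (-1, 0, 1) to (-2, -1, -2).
-2*cos(1)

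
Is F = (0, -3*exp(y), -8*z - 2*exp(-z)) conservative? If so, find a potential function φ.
Yes, F is conservative. φ = -4*z**2 - 3*exp(y) + 2*exp(-z)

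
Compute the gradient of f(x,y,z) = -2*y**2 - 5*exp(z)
(0, -4*y, -5*exp(z))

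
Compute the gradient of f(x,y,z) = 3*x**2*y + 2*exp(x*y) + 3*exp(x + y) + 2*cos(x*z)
(6*x*y + 2*y*exp(x*y) - 2*z*sin(x*z) + 3*exp(x + y), 3*x**2 + 2*x*exp(x*y) + 3*exp(x + y), -2*x*sin(x*z))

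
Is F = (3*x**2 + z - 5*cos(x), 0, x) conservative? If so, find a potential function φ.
Yes, F is conservative. φ = x**3 + x*z - 5*sin(x)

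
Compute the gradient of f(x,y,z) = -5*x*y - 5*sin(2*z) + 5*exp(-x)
(-5*y - 5*exp(-x), -5*x, -10*cos(2*z))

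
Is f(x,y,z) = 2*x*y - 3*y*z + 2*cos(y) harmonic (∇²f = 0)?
No, ∇²f = -2*cos(y)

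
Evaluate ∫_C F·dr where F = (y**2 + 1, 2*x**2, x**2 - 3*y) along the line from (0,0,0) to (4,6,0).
116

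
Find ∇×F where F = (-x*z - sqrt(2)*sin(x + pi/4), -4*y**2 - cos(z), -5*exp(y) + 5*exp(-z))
(-5*exp(y) - sin(z), -x, 0)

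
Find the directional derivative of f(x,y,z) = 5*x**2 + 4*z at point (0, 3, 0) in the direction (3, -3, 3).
4*sqrt(3)/3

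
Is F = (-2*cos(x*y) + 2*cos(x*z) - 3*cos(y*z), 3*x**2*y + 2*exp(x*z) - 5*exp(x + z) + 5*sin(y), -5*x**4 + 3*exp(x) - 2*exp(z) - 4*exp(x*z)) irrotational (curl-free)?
No, ∇×F = (-2*x*exp(x*z) + 5*exp(x + z), 20*x**3 - 2*x*sin(x*z) + 3*y*sin(y*z) + 4*z*exp(x*z) - 3*exp(x), 6*x*y - 2*x*sin(x*y) + 2*z*exp(x*z) - 3*z*sin(y*z) - 5*exp(x + z))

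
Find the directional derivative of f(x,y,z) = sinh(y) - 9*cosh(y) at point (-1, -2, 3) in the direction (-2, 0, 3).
0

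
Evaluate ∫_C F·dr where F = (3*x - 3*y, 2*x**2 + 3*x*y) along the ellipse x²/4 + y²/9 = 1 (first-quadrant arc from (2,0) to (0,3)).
9*pi/2 + 28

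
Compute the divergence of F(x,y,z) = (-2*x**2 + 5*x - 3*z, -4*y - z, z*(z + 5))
-4*x + 2*z + 6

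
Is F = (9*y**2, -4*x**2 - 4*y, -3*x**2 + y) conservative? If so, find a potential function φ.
No, ∇×F = (1, 6*x, -8*x - 18*y) ≠ 0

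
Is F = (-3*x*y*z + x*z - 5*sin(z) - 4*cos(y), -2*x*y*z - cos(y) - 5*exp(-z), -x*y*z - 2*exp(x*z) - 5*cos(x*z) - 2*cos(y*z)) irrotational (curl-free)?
No, ∇×F = (2*x*y - x*z + 2*z*sin(y*z) - 5*exp(-z), -3*x*y + x + y*z + 2*z*exp(x*z) - 5*z*sin(x*z) - 5*cos(z), 3*x*z - 2*y*z - 4*sin(y))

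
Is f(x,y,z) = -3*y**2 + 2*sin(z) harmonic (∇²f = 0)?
No, ∇²f = -2*sin(z) - 6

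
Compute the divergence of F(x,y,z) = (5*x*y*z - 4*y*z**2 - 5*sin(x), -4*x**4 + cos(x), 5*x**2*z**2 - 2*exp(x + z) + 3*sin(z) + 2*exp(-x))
10*x**2*z + 5*y*z - 2*exp(x + z) - 5*cos(x) + 3*cos(z)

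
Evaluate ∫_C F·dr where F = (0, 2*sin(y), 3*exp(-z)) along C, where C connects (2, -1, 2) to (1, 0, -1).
-3*E - 2 + 3*exp(-2) + 2*cos(1)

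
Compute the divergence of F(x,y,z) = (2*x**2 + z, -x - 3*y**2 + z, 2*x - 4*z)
4*x - 6*y - 4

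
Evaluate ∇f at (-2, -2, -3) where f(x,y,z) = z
(0, 0, 1)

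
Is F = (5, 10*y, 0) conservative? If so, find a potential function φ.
Yes, F is conservative. φ = 5*x + 5*y**2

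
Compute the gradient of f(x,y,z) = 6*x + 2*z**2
(6, 0, 4*z)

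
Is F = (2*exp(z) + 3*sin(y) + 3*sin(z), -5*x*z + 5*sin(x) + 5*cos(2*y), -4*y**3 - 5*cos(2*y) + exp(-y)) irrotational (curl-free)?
No, ∇×F = (5*x - 12*y**2 + 10*sin(2*y) - exp(-y), 2*exp(z) + 3*cos(z), -5*z + 5*cos(x) - 3*cos(y))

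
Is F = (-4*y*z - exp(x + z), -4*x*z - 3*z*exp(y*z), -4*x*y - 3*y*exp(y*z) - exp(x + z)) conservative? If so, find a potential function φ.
Yes, F is conservative. φ = -4*x*y*z - 3*exp(y*z) - exp(x + z)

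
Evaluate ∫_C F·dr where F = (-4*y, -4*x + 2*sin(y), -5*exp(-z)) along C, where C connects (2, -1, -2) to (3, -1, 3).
-5*exp(2) + 5*exp(-3) + 4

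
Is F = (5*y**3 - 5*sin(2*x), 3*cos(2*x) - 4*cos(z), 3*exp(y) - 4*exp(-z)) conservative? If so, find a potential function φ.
No, ∇×F = (3*exp(y) - 4*sin(z), 0, -15*y**2 - 6*sin(2*x)) ≠ 0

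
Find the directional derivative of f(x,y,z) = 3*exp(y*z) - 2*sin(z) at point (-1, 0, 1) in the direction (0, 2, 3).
6*sqrt(13)*(1 - cos(1))/13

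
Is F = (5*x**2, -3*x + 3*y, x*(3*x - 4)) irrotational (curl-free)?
No, ∇×F = (0, 4 - 6*x, -3)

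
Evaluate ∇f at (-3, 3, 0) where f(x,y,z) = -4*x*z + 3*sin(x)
(3*cos(3), 0, 12)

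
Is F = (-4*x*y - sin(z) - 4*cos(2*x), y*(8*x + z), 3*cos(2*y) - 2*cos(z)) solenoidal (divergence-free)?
No, ∇·F = 8*x - 4*y + z + 8*sin(2*x) + 2*sin(z)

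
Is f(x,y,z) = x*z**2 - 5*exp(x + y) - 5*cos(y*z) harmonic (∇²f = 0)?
No, ∇²f = 2*x + 5*y**2*cos(y*z) + 5*z**2*cos(y*z) - 10*exp(x + y)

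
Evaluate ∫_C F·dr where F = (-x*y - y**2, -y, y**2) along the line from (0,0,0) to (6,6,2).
-138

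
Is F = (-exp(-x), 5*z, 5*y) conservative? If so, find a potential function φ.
Yes, F is conservative. φ = 5*y*z + exp(-x)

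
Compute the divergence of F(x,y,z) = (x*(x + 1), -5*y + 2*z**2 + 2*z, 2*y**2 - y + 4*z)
2*x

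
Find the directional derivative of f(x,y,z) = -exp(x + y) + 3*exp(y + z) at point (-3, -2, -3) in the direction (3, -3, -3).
-2*sqrt(3)*exp(-5)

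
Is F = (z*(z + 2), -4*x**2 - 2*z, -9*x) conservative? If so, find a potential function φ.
No, ∇×F = (2, 2*z + 11, -8*x) ≠ 0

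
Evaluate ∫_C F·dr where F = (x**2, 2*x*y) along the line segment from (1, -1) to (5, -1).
124/3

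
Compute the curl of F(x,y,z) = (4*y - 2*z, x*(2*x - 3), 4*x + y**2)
(2*y, -6, 4*x - 7)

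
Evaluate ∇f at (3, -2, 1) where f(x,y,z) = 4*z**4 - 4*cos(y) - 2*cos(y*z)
(0, -6*sin(2), 4*sin(2) + 16)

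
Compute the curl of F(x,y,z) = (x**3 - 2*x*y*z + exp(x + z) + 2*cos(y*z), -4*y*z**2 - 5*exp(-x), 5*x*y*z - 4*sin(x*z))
(z*(5*x + 8*y), -2*x*y - 5*y*z - 2*y*sin(y*z) + 4*z*cos(x*z) + exp(x + z), (2*z*(x + sin(y*z))*exp(x) + 5)*exp(-x))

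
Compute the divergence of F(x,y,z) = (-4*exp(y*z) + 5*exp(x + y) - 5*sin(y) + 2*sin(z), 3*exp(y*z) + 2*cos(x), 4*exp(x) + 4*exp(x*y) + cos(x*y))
3*z*exp(y*z) + 5*exp(x + y)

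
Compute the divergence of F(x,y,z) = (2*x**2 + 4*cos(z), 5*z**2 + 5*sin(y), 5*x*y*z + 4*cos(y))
5*x*y + 4*x + 5*cos(y)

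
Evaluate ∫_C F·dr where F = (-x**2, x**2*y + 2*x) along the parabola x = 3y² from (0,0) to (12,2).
-464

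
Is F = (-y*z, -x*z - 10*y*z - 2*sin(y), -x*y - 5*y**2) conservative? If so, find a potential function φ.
Yes, F is conservative. φ = -x*y*z - 5*y**2*z + 2*cos(y)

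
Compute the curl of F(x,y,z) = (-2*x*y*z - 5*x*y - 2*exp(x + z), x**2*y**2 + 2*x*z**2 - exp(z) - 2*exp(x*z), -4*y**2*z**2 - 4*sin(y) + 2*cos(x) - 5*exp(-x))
(-4*x*z + 2*x*exp(x*z) - 8*y*z**2 + exp(z) - 4*cos(y), (2*(-x*y - exp(x + z) + sin(x))*exp(x) - 5)*exp(-x), 2*x*y**2 + 2*x*z + 5*x + 2*z**2 - 2*z*exp(x*z))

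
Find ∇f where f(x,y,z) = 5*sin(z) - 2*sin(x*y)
(-2*y*cos(x*y), -2*x*cos(x*y), 5*cos(z))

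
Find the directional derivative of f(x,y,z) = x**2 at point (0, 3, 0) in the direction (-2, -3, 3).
0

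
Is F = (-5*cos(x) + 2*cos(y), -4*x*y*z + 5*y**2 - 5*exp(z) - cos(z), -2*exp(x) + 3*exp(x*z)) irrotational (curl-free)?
No, ∇×F = (4*x*y + 5*exp(z) - sin(z), -3*z*exp(x*z) + 2*exp(x), -4*y*z + 2*sin(y))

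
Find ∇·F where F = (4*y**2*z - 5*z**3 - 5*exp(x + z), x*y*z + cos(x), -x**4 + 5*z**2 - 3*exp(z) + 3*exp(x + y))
x*z + 10*z - 3*exp(z) - 5*exp(x + z)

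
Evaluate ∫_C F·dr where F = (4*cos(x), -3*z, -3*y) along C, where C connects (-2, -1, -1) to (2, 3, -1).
8*sin(2) + 12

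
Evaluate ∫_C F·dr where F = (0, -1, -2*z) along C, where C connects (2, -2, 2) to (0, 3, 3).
-10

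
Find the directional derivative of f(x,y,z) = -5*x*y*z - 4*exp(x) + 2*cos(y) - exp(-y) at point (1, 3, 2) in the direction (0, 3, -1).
3*sqrt(10)*(-5*exp(3) - 2*exp(3)*sin(3) + 1)*exp(-3)/10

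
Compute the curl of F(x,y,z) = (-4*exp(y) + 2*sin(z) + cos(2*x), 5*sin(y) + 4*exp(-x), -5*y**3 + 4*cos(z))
(-15*y**2, 2*cos(z), 4*exp(y) - 4*exp(-x))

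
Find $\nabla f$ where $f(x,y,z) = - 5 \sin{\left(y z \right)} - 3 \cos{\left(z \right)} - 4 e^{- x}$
(4*exp(-x), -5*z*cos(y*z), -5*y*cos(y*z) + 3*sin(z))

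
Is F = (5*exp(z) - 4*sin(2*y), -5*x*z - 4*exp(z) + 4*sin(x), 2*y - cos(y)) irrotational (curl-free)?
No, ∇×F = (5*x + 4*exp(z) + sin(y) + 2, 5*exp(z), -5*z + 4*cos(x) + 8*cos(2*y))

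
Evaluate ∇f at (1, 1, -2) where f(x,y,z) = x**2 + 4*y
(2, 4, 0)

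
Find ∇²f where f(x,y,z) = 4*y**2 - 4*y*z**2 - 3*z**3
-8*y - 18*z + 8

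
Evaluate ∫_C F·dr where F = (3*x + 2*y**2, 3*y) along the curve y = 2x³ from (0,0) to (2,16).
3754/7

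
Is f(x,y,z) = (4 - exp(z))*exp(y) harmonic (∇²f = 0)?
No, ∇²f = 2*(2 - exp(z))*exp(y)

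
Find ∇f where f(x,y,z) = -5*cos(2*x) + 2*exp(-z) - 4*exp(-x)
(10*sin(2*x) + 4*exp(-x), 0, -2*exp(-z))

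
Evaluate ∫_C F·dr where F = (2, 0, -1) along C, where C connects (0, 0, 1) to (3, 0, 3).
4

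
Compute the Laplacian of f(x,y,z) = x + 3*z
0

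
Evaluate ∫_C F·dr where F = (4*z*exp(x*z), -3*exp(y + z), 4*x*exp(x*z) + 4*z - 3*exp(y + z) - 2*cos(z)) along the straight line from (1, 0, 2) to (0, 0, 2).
4 - 4*exp(2)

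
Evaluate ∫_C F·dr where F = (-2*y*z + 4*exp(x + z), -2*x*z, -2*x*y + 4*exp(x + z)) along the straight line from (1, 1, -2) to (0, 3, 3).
-4 - 4*exp(-1) + 4*exp(3)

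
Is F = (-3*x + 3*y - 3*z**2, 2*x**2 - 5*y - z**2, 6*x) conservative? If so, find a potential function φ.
No, ∇×F = (2*z, -6*z - 6, 4*x - 3) ≠ 0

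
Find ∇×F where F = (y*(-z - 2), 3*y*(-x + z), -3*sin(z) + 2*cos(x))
(-3*y, -y + 2*sin(x), -3*y + z + 2)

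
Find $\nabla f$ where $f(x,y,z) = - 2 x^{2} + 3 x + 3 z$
(3 - 4*x, 0, 3)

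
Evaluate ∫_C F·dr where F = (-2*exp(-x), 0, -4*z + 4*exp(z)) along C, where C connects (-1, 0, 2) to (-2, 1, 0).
-2*exp(2) - 2*E + 12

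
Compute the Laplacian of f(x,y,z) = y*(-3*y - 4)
-6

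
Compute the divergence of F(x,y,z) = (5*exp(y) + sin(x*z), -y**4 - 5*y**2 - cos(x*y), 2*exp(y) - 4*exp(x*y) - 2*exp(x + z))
x*sin(x*y) - 4*y**3 - 10*y + z*cos(x*z) - 2*exp(x + z)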